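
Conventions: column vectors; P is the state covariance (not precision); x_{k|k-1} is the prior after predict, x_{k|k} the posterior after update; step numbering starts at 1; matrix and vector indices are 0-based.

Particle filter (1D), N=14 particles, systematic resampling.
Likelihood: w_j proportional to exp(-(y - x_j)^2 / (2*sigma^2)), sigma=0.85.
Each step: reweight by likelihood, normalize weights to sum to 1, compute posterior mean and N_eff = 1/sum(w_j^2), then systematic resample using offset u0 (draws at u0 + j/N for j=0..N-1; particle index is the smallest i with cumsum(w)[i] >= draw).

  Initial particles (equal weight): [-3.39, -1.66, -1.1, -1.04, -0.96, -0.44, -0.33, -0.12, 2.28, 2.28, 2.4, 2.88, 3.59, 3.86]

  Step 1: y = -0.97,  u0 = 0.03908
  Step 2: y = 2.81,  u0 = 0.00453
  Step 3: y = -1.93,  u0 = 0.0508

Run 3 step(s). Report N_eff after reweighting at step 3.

step 1: w=[0.0029, 0.1218, 0.1673, 0.1687, 0.1693, 0.1394, 0.1275, 0.1027, 0.0001, 0.0001, 0.0001, 0.0000, 0.0000, 0.0000]  mean=-0.8493  Neff=6.8393  idx=[1, 1, 2, 2, 3, 3, 4, 4, 4, 5, 5, 6, 6, 7]
step 2: w=[0.0002, 0.0002, 0.0040, 0.0040, 0.0055, 0.0055, 0.0083, 0.0083, 0.0083, 0.1041, 0.1041, 0.1693, 0.1693, 0.4091]  mean=-0.2970  Neff=4.0544  idx=[3, 9, 9, 10, 11, 11, 12, 12, 12, 13, 13, 13, 13, 13]
step 3: w=[0.2356, 0.0817, 0.0817, 0.0817, 0.0645, 0.0645, 0.0645, 0.0645, 0.0645, 0.0393, 0.0393, 0.0393, 0.0393, 0.0393]  mean=-0.4971  Neff=9.6064  idx=[0, 0, 0, 1, 2, 3, 3, 5, 6, 7, 8, 9, 11, 13]

N_eff = 9.6064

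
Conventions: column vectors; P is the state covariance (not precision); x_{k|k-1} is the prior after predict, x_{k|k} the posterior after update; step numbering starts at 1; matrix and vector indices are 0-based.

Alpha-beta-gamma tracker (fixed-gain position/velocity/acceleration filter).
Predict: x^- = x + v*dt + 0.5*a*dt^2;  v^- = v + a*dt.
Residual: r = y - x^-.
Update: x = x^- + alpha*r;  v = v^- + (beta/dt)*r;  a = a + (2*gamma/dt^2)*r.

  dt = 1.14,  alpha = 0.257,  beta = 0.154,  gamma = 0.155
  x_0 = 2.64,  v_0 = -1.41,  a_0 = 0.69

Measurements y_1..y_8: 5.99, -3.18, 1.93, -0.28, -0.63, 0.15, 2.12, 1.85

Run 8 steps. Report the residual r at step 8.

resid = 10.2645

step 1: x_pred=1.4810  r=4.5090  x^+=2.6398  v^+=-0.0143  a^+=1.7656
step 2: x_pred=3.7708  r=-6.9508  x^+=1.9844  v^+=1.0595  a^+=0.1076
step 3: x_pred=3.2621  r=-1.3321  x^+=2.9198  v^+=1.0022  a^+=-0.2102
step 4: x_pred=3.9257  r=-4.2057  x^+=2.8448  v^+=0.1944  a^+=-1.2134
step 5: x_pred=2.2780  r=-2.9080  x^+=1.5306  v^+=-1.5817  a^+=-1.9070
step 6: x_pred=-1.5117  r=1.6617  x^+=-1.0847  v^+=-3.5312  a^+=-1.5107
step 7: x_pred=-6.0919  r=8.2119  x^+=-3.9814  v^+=-4.1441  a^+=0.4482
step 8: x_pred=-8.4145  r=10.2645  x^+=-5.7765  v^+=-2.2466  a^+=2.8966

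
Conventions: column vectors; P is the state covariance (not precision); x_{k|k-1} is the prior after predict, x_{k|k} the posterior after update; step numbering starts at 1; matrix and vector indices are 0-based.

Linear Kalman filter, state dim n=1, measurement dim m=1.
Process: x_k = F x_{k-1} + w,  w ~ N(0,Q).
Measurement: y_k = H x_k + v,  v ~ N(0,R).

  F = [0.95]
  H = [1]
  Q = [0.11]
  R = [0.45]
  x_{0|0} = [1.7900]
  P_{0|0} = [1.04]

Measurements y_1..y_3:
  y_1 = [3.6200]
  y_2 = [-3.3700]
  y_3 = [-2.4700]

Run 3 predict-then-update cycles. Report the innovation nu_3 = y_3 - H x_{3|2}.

step 1: x^-=[1.7005]  P^-=[1.0486]  S=[1.4986]  K=[0.6997]  nu=[1.9195]  x^+=[3.0436]  P^+=[0.3149]
step 2: x^-=[2.8914]  P^-=[0.3942]  S=[0.8442]  K=[0.4669]  nu=[-6.2614]  x^+=[-0.0322]  P^+=[0.2101]
step 3: x^-=[-0.0306]  P^-=[0.2996]  S=[0.7496]  K=[0.3997]  nu=[-2.4394]  x^+=[-1.0057]  P^+=[0.1799]

innov = [-2.4394]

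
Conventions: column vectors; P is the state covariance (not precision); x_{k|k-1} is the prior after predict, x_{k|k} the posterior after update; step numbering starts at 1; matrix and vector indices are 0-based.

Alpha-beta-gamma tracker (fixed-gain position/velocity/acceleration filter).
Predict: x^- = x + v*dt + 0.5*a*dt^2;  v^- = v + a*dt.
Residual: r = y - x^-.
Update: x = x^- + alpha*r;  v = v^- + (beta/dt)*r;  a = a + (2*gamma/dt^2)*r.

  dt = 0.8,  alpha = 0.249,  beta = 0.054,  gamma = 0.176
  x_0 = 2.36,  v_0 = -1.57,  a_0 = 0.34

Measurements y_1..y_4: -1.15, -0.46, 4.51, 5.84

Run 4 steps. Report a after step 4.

step 1: x_pred=1.2128  r=-2.3628  x^+=0.6245  v^+=-1.4575  a^+=-0.9595
step 2: x_pred=-0.8486  r=0.3886  x^+=-0.7518  v^+=-2.1989  a^+=-0.7458
step 3: x_pred=-2.7496  r=7.2596  x^+=-0.9420  v^+=-2.3055  a^+=3.2470
step 4: x_pred=-1.7474  r=7.5874  x^+=0.1419  v^+=0.8042  a^+=7.4200

a_post = 7.4200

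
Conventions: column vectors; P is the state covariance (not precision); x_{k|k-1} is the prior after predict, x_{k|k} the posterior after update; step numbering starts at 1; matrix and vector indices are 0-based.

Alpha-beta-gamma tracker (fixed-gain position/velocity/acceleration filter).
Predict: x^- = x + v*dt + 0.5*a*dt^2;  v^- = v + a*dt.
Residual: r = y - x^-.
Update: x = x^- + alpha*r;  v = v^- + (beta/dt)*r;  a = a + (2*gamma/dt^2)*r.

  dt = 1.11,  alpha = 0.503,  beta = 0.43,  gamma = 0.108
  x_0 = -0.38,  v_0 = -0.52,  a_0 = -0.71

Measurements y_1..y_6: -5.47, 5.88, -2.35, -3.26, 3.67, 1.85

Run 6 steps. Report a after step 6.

a_post = 0.5537

step 1: x_pred=-1.3946  r=-4.0754  x^+=-3.4445  v^+=-2.8869  a^+=-1.4245
step 2: x_pred=-7.5265  r=13.4065  x^+=-0.7830  v^+=0.7255  a^+=0.9258
step 3: x_pred=0.5926  r=-2.9426  x^+=-0.8875  v^+=0.6132  a^+=0.4100
step 4: x_pred=0.0457  r=-3.3057  x^+=-1.6171  v^+=-0.2123  a^+=-0.1696
step 5: x_pred=-1.9572  r=5.6272  x^+=0.8733  v^+=1.7794  a^+=0.8169
step 6: x_pred=3.3517  r=-1.5017  x^+=2.5963  v^+=2.1044  a^+=0.5537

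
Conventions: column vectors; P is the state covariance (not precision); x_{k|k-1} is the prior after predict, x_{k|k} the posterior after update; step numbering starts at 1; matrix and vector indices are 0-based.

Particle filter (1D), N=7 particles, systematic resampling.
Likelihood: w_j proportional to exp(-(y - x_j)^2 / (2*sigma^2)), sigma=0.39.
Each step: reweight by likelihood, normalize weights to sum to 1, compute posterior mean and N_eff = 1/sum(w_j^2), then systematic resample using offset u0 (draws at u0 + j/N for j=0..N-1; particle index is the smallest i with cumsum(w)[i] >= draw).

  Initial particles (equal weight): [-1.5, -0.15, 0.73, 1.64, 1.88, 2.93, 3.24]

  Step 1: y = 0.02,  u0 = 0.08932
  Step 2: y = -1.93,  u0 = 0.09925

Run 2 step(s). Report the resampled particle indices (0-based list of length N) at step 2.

step 1: w=[0.0005, 0.8261, 0.1732, 0.0002, 0.0000, 0.0000, 0.0000]  mean=0.0021  Neff=1.4035  idx=[1, 1, 1, 1, 1, 1, 2]
step 2: w=[0.1667, 0.1667, 0.1667, 0.1667, 0.1667, 0.1667, 0.0000]  mean=-0.1500  Neff=6.0000  idx=[0, 1, 2, 3, 4, 4, 5]

resampled_idx = [0, 1, 2, 3, 4, 4, 5]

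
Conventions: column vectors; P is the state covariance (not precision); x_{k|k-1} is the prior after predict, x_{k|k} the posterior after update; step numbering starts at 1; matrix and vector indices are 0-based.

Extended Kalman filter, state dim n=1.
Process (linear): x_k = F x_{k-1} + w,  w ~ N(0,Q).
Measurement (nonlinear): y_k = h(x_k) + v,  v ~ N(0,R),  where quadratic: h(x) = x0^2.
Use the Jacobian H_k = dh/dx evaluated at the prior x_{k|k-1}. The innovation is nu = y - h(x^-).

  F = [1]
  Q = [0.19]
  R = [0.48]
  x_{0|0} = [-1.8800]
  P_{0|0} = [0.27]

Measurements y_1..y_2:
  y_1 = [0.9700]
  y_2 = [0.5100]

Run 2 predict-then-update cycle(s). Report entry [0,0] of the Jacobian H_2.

H_jac[0,0] = -2.4897

step 1: x^-=[-1.8800]  P^-=[0.4600]  H_jac=[-3.7600]  S=[6.9833]  K=[-0.2477]  nu=[-2.5644]  x^+=[-1.2449]  P^+=[0.0316]
step 2: x^-=[-1.2449]  P^-=[0.2216]  H_jac=[-2.4897]  S=[1.8537]  K=[-0.2977]  nu=[-1.0397]  x^+=[-0.9354]  P^+=[0.0574]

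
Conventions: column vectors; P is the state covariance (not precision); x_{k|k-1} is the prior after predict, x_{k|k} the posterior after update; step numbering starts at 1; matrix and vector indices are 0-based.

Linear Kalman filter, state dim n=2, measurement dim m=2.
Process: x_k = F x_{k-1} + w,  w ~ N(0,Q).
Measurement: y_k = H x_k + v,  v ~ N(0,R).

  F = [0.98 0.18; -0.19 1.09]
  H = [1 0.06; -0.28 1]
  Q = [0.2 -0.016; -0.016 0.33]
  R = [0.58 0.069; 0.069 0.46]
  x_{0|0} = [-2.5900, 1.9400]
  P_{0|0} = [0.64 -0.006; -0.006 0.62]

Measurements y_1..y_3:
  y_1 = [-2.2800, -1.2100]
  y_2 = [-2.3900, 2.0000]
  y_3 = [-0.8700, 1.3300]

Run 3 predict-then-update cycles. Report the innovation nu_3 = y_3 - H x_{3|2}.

step 1: x^-=[-2.1890, 2.6067]  P^-=[0.8326 -0.0197; -0.0197 1.0922]  S=[1.4142 -0.1180; -0.1180 1.6285]  K=[0.5785 -0.1134; 0.0892 0.6805]  nu=[-0.2474, -4.4296]  x^+=[-1.8300, -0.4298]  P^+=[0.3230 0.0782; 0.0782 0.3411]
step 2: x^-=[-1.8708, -0.1208]  P^-=[0.5489 0.0716; 0.0716 0.7145]  S=[1.1400 0.0286; 0.0286 1.1774]  K=[0.4873 -0.0815; 0.0857 0.5877]  nu=[-0.5120, 1.5970]  x^+=[-2.2504, 0.7739]  P^+=[0.2726 0.0725; 0.0725 0.2966]
step 3: x^-=[-2.0661, 1.2711]  P^-=[0.4970 0.0663; 0.0663 0.6622]  S=[1.0874 0.0348; 0.0348 1.1240]  K=[0.4633 -0.0791; 0.0793 0.5701]  nu=[1.1198, -0.5197]  x^+=[-1.5062, 1.0637]  P^+=[0.2592 0.0681; 0.0681 0.2868]

innov = [1.1198, -0.5197]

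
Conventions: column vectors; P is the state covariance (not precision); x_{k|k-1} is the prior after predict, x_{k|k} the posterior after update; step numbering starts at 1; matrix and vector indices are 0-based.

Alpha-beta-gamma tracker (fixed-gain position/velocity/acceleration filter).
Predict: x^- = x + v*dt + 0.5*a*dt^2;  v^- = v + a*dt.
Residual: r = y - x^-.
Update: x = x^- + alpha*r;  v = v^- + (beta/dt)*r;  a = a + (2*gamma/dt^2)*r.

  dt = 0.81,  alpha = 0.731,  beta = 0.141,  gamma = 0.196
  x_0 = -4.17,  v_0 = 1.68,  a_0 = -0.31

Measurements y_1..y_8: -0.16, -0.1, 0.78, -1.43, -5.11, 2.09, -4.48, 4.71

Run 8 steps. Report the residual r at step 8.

step 1: x_pred=-2.9109  r=2.7509  x^+=-0.9000  v^+=1.9078  a^+=1.3336
step 2: x_pred=1.0828  r=-1.1828  x^+=0.2182  v^+=2.7821  a^+=0.6269
step 3: x_pred=2.6773  r=-1.8973  x^+=1.2904  v^+=2.9596  a^+=-0.5067
step 4: x_pred=3.5214  r=-4.9514  x^+=-0.0981  v^+=1.6873  a^+=-3.4650
step 5: x_pred=0.1319  r=-5.2419  x^+=-3.6999  v^+=-2.0319  a^+=-6.5969
step 6: x_pred=-7.5098  r=9.5998  x^+=-0.4924  v^+=-5.7043  a^+=-0.8613
step 7: x_pred=-5.3954  r=0.9154  x^+=-4.7262  v^+=-6.2426  a^+=-0.3144
step 8: x_pred=-9.8858  r=14.5958  x^+=0.7837  v^+=-3.9565  a^+=8.4062

resid = 14.5958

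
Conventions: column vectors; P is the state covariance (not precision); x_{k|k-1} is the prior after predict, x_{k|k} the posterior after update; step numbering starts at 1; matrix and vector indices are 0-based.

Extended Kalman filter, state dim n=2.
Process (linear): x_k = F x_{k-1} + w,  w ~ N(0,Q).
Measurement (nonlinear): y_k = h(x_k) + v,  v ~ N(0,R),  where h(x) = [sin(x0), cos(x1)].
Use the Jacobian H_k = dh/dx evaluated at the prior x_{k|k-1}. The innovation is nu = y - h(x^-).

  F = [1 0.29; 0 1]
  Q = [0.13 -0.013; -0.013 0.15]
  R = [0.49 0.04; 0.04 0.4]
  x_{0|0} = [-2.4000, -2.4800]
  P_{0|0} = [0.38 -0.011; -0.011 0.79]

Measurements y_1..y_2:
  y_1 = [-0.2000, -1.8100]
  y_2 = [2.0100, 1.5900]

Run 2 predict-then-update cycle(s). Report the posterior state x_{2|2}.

x_post = [-4.5246, -3.6739]

step 1: x^-=[-3.1192, -2.4800]  P^-=[0.5701 0.2051; 0.2051 0.9400]  H_jac=[-0.9997 0.0000; 0.0000 0.6144]  S=[1.0598 -0.0860; -0.0860 0.7548]  K=[-0.5291 0.1067; -0.1326 0.7500]  nu=[-0.1776, -1.0210]  x^+=[-3.1341, -3.2222]  P^+=[0.2551 0.0350; 0.0350 0.4797]
step 2: x^-=[-4.0686, -3.2222]  P^-=[0.4457 0.1611; 0.1611 0.6297]  H_jac=[-0.6003 0.0000; 0.0000 -0.0805]  S=[0.6506 0.0478; 0.0478 0.4041]  K=[-0.4124 0.0167; -0.1406 -0.1088]  nu=[1.2102, 2.5868]  x^+=[-4.5246, -3.6739]  P^+=[0.3356 0.1221; 0.1221 0.6106]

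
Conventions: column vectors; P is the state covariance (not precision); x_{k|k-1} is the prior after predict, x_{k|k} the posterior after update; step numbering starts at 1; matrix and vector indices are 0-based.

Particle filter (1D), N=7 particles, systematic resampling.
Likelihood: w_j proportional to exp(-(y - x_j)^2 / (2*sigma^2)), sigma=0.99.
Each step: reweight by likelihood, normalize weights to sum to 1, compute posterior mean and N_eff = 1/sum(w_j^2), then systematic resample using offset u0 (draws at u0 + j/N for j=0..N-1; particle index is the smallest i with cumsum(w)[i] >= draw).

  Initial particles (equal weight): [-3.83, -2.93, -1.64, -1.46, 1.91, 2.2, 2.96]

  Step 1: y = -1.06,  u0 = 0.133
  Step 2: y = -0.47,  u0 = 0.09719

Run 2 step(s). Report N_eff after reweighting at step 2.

step 1: w=[0.0101, 0.0854, 0.4281, 0.4684, 0.0056, 0.0022, 0.0001]  mean=-1.6587  Neff=2.4386  idx=[2, 2, 2, 3, 3, 3, 3]
step 2: w=[0.1269, 0.1269, 0.1269, 0.1548, 0.1548, 0.1548, 0.1548]  mean=-1.5285  Neff=6.9355  idx=[0, 1, 3, 3, 4, 5, 6]

N_eff = 6.9355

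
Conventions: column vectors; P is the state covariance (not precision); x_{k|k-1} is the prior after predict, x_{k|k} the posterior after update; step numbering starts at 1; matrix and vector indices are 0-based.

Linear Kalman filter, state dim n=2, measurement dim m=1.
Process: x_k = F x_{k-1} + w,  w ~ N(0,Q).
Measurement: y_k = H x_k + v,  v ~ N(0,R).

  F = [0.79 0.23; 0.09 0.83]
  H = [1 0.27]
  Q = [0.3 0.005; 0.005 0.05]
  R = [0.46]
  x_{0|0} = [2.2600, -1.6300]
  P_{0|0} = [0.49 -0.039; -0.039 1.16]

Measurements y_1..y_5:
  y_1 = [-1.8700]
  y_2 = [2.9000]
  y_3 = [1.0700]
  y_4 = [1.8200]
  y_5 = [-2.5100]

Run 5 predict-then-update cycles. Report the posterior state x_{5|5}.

x_post = [-0.7209, -0.4459]

step 1: x^-=[1.4105, -1.1495]  P^-=[0.6530 0.2349; 0.2349 0.8473]  S=[1.3016]  K=[0.5504; 0.3562]  nu=[-2.9701]  x^+=[-0.2243, -2.2075]  P^+=[0.2587 -0.0203; -0.0203 0.6821]
step 2: x^-=[-0.6849, -1.8524]  P^-=[0.4901 0.1399; 0.1399 0.5190]  S=[1.0635]  K=[0.4964; 0.2633]  nu=[4.0851]  x^+=[1.3428, -0.7770]  P^+=[0.2281 0.0009; 0.0009 0.4452]
step 3: x^-=[0.8821, -0.5240]  P^-=[0.4662 0.1068; 0.1068 0.3587]  S=[1.0101]  K=[0.4901; 0.2016]  nu=[0.3293]  x^+=[1.0436, -0.4576]  P^+=[0.2236 0.0070; 0.0070 0.3176]
step 4: x^-=[0.7192, -0.2859]  P^-=[0.4589 0.0863; 0.0863 0.2717]  S=[0.9853]  K=[0.4894; 0.1620]  nu=[1.1780]  x^+=[1.2957, -0.0951]  P^+=[0.2229 0.0081; 0.0081 0.2458]
step 5: x^-=[1.0017, 0.0377]  P^-=[0.4551 0.0733; 0.0733 0.2224]  S=[0.9709]  K=[0.4891; 0.1373]  nu=[-3.5219]  x^+=[-0.7209, -0.4459]  P^+=[0.2228 0.0081; 0.0081 0.2041]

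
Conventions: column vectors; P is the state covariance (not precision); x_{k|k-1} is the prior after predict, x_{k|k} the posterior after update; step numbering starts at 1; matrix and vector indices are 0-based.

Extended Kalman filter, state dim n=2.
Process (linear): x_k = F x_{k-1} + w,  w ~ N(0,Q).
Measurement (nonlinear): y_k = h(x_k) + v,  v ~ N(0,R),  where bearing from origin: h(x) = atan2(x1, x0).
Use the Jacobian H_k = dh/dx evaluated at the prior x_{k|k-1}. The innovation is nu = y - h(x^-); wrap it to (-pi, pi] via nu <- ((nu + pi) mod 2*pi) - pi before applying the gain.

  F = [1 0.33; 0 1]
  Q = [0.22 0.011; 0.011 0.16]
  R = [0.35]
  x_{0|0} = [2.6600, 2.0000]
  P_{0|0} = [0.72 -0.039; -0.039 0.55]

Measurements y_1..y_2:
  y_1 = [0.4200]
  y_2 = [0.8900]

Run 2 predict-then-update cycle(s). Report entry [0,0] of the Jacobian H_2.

step 1: x^-=[3.3200, 2.0000]  P^-=[0.9742 0.1535; 0.1535 0.7100]  H_jac=[-0.1331 0.2210]  S=[0.3929]  K=[-0.2437; 0.3473]  nu=[-0.1222]  x^+=[3.3498, 1.9576]  P^+=[0.9508 0.1868; 0.1868 0.6626]
step 2: x^-=[3.9958, 1.9576]  P^-=[1.3662 0.4164; 0.4164 0.8226]  H_jac=[-0.0989 0.2018]  S=[0.3802]  K=[-0.1342; 0.3283]  nu=[0.4345]  x^+=[3.9375, 2.1002]  P^+=[1.3594 0.4332; 0.4332 0.7816]

H_jac[0,0] = -0.0989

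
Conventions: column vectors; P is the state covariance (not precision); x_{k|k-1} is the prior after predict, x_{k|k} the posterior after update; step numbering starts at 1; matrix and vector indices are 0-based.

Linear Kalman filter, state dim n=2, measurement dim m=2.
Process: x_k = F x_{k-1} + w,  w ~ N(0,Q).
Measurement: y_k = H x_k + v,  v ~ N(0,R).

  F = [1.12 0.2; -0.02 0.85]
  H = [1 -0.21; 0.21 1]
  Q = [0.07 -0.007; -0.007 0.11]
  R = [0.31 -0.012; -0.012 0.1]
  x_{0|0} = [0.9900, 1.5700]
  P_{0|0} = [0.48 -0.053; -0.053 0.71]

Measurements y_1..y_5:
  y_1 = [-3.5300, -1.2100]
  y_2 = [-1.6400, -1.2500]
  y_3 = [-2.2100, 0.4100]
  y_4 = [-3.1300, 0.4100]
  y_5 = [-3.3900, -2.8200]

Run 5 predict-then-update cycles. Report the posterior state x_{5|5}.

x_post = [-3.4040, -0.9957]

step 1: x^-=[1.4228, 1.3147]  P^-=[0.6768 0.0527; 0.0527 0.6250]  S=[0.9922 0.0493; 0.0493 0.7770]  K=[0.6606 0.2089; -0.1202 0.8263]  nu=[-4.6767, -2.8235]  x^+=[-2.2563, -0.4562]  P^+=[0.1963 -0.0283; -0.0283 0.0900]
step 2: x^-=[-2.6182, -0.3426]  P^-=[0.3072 -0.0229; -0.0229 0.1761]  S=[0.6346 -0.0063; -0.0063 0.2800]  K=[0.4933 0.1598; -0.0882 0.6096]  nu=[0.9063, -0.3575]  x^+=[-2.2283, -0.6406]  P^+=[0.1466 -0.0207; -0.0207 0.0664]
step 3: x^-=[-2.6238, -0.4999]  P^-=[0.2473 -0.0187; -0.0187 0.1587]  S=[0.5722 -0.0112; -0.0112 0.2618]  K=[0.4420 0.1461; -0.0793 0.5879]  nu=[0.3089, 1.4609]  x^+=[-2.2739, 0.3345]  P^+=[0.1314 -0.0183; -0.0183 0.0636]
step 4: x^-=[-2.4799, 0.3298]  P^-=[0.2292 -0.0165; -0.0165 0.1566]  S=[0.5530 -0.0125; -0.0125 0.2598]  K=[0.4239 0.1423; -0.0760 0.5858]  nu=[-0.5809, 0.6010]  x^+=[-2.6406, 0.7260]  P^+=[0.1261 -0.0173; -0.0173 0.0631]
step 5: x^-=[-2.8123, 0.6699]  P^-=[0.2229 -0.0155; -0.0155 0.1563]  S=[0.5463 -0.0128; -0.0128 0.2596]  K=[0.4173 0.1412; -0.0747 0.5857]  nu=[-0.4370, -2.8994]  x^+=[-3.4040, -0.9957]  P^+=[0.1241 -0.0170; -0.0170 0.0630]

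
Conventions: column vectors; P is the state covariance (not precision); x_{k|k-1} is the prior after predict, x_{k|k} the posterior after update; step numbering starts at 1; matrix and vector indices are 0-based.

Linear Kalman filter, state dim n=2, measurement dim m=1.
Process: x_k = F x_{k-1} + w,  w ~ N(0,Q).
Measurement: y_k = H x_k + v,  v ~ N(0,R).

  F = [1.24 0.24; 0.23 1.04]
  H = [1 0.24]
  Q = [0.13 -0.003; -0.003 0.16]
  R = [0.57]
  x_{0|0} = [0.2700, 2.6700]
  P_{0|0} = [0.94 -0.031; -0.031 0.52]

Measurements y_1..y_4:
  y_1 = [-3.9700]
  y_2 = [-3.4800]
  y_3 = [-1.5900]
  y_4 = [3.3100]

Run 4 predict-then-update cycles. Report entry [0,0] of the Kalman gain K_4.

step 1: x^-=[0.9756, 2.8389]  P^-=[1.5868 0.3532; 0.3532 0.7573]  S=[2.3700]  K=[0.7053; 0.2257]  nu=[-5.6269]  x^+=[-2.9932, 1.5688]  P^+=[0.4078 -0.0241; -0.0241 0.6366]
step 2: x^-=[-3.3351, 0.9431]  P^-=[0.7794 0.2398; 0.2398 0.8586]  S=[1.5139]  K=[0.5528; 0.2945]  nu=[-0.3713]  x^+=[-3.5403, 0.8338]  P^+=[0.3167 -0.0067; -0.0067 0.7273]
step 3: x^-=[-4.1899, 0.0529]  P^-=[0.6549 0.2599; 0.2599 0.9602]  S=[1.4049]  K=[0.5105; 0.3490]  nu=[2.5872]  x^+=[-2.8690, 0.9558]  P^+=[0.2887 0.0095; 0.0095 0.7891]
step 4: x^-=[-3.3282, 0.3341]  P^-=[0.6251 0.2891; 0.2891 1.0333]  S=[1.3934]  K=[0.4984; 0.3855]  nu=[6.5581]  x^+=[-0.0597, 2.8621]  P^+=[0.2789 0.0214; 0.0214 0.8262]

K[0,0] = 0.4984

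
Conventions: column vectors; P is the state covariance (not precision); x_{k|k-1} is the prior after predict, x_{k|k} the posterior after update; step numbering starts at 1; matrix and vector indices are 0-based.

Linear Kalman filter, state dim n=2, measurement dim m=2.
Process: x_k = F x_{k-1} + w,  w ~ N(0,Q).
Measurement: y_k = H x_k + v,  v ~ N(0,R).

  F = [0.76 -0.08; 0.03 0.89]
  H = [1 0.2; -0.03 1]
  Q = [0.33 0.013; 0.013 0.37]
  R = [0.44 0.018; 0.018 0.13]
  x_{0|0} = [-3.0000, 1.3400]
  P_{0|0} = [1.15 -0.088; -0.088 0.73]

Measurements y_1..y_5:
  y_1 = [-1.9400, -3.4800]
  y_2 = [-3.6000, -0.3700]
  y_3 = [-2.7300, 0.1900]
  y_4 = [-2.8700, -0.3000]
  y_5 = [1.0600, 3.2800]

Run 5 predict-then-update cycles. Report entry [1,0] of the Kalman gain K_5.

K[1,0] = 0.0221

step 1: x^-=[-2.3872, 1.1026]  P^-=[1.0096 -0.0721; -0.0721 0.9446]  S=[1.4586 0.1050; 0.1050 1.0798]  K=[0.6940 -0.1623; 0.0171 0.8751]  nu=[0.2267, -4.6542]  x^+=[-1.4746, -2.9664]  P^+=[0.3023 0.0005; 0.0005 0.1141]
step 2: x^-=[-0.8834, -2.6844]  P^-=[0.5053 0.0121; 0.0121 0.4607]  S=[0.9686 0.1070; 0.1070 0.5904]  K=[0.5355 -0.1022; 0.0219 0.7757]  nu=[-2.1797, 2.2879]  x^+=[-2.2846, -0.9575]  P^+=[0.2331 0.0033; 0.0033 0.1013]
step 3: x^-=[-1.6597, -0.9207]  P^-=[0.4649 0.0134; 0.0134 0.4507]  S=[0.9283 0.1075; 0.1075 0.5803]  K=[0.5149 -0.0964; 0.0221 0.7718]  nu=[-0.8862, 1.0609]  x^+=[-2.2182, -0.1215]  P^+=[0.2241 0.0035; 0.0035 0.1008]
step 4: x^-=[-1.6761, -0.1746]  P^-=[0.4597 0.0133; 0.0133 0.4503]  S=[0.9230 0.1074; 0.1074 0.5799]  K=[0.5120 -0.0958; 0.0221 0.7717]  nu=[-1.1590, -0.1756]  x^+=[-2.2527, -0.3358]  P^+=[0.2229 0.0035; 0.0035 0.1008]
step 5: x^-=[-1.6852, -0.3664]  P^-=[0.4590 0.0132; 0.0132 0.4502]  S=[0.9223 0.1074; 0.1074 0.5799]  K=[0.5117 -0.0957; 0.0221 0.7717]  nu=[2.8185, 3.5959]  x^+=[-0.5873, 2.4707]  P^+=[0.2227 0.0034; 0.0034 0.1008]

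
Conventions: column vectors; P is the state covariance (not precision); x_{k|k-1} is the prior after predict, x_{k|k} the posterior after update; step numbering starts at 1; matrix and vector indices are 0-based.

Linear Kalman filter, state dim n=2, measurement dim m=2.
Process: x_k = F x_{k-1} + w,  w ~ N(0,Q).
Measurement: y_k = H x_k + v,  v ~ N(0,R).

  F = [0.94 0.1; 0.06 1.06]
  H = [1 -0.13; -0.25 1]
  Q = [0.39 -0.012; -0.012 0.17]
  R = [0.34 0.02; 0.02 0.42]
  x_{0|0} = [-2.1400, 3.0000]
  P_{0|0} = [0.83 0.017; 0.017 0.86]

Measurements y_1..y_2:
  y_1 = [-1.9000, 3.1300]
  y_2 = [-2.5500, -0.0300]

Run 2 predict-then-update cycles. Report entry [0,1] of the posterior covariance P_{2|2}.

step 1: x^-=[-1.7116, 3.0516]  P^-=[1.1352 0.1430; 0.1430 1.1414]  S=[1.4573 -0.2645; -0.2645 1.5609]  K=[0.7736 0.0409; 0.1289 0.7302]  nu=[0.2083, -0.3495]  x^+=[-1.5647, 2.8232]  P^+=[0.2771 0.1019; 0.1019 0.3347]
step 2: x^-=[-1.1885, 2.8987]  P^-=[0.6574 0.1413; 0.1413 0.5601]  S=[0.9701 -0.0713; -0.0713 0.9505]  K=[0.6606 0.0253; 0.1118 0.5605]  nu=[-0.9846, -3.2259]  x^+=[-1.9205, 0.9807]  P^+=[0.2359 0.0828; 0.0828 0.2583]

P_post[0,1] = 0.0828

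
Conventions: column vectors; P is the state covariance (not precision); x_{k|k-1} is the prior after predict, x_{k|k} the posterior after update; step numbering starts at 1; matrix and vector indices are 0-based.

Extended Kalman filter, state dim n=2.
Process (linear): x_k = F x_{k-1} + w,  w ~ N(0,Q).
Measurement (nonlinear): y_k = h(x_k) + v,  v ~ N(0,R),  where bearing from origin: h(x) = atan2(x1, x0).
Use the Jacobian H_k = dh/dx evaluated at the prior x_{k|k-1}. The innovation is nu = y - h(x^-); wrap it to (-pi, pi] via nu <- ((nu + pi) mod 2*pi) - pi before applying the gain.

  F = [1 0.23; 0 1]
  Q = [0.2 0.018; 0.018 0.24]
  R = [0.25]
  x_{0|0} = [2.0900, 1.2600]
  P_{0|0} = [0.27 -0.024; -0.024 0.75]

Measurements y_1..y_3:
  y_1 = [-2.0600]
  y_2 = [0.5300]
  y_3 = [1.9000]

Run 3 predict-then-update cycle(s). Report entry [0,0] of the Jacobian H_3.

H_jac[0,0] = 0.0053

step 1: x^-=[2.3798, 1.2600]  P^-=[0.4986 0.1665; 0.1665 0.9900]  H_jac=[-0.1738 0.3282]  S=[0.3527]  K=[-0.0907; 0.8392]  nu=[-2.5469]  x^+=[2.6109, -0.8774]  P^+=[0.4957 0.1934; 0.1934 0.7416]
step 2: x^-=[2.4091, -0.8774]  P^-=[0.8239 0.3819; 0.3819 0.9816]  H_jac=[0.1335 0.3665]  S=[0.4339]  K=[0.5760; 0.9466]  nu=[0.8793]  x^+=[2.9156, -0.0450]  P^+=[0.6799 0.1453; 0.1453 0.5928]
step 3: x^-=[2.9052, -0.0450]  P^-=[0.9781 0.2997; 0.2997 0.8328]  H_jac=[0.0053 0.3441]  S=[0.3498]  K=[0.3098; 0.8240]  nu=[1.9155]  x^+=[3.4986, 1.5333]  P^+=[0.9446 0.2104; 0.2104 0.5953]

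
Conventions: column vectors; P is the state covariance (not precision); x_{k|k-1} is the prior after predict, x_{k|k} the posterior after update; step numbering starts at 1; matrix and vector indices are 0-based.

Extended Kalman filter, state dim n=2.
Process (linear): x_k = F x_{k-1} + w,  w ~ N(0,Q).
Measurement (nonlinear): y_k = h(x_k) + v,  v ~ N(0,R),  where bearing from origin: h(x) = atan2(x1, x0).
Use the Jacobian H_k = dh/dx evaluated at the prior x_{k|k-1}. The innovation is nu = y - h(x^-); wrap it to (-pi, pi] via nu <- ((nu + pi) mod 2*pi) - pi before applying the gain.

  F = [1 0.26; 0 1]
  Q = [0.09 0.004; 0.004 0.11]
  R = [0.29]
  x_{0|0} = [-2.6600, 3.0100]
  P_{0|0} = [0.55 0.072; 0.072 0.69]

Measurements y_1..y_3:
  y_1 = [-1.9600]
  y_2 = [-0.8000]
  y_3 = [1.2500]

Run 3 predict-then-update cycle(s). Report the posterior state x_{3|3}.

x_post = [-3.9286, 0.9447]

step 1: x^-=[-1.8774, 3.0100]  P^-=[0.7241 0.2554; 0.2554 0.8000]  H_jac=[-0.2392 -0.1492]  S=[0.3675]  K=[-0.5750; -0.4910]  nu=[2.1947]  x^+=[-3.1394, 1.9323]  P^+=[0.6026 0.1517; 0.1517 0.7114]
step 2: x^-=[-2.6370, 1.9323]  P^-=[0.8195 0.3406; 0.3406 0.8214]  H_jac=[-0.1808 -0.2467]  S=[0.3972]  K=[-0.5847; -0.6653]  nu=[2.9740]  x^+=[-4.3757, -0.0463]  P^+=[0.6838 0.1861; 0.1861 0.6456]
step 3: x^-=[-4.3878, -0.0463]  P^-=[0.9142 0.3580; 0.3580 0.7556]  H_jac=[0.0024 -0.2279]  S=[0.3289]  K=[-0.2414; -0.5210]  nu=[-1.9021]  x^+=[-3.9286, 0.9447]  P^+=[0.8950 0.3166; 0.3166 0.6663]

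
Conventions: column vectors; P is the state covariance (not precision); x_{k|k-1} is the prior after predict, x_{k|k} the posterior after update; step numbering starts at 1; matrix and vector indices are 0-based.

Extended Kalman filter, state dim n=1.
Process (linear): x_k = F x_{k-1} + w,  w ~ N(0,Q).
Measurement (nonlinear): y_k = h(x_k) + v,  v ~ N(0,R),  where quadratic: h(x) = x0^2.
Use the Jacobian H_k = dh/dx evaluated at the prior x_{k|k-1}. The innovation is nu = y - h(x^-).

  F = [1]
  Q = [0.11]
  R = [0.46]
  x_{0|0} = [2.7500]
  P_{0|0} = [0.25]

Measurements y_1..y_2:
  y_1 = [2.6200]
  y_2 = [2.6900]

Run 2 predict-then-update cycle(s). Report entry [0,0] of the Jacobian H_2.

H_jac[0,0] = 3.7756

step 1: x^-=[2.7500]  P^-=[0.3600]  H_jac=[5.5000]  S=[11.3500]  K=[0.1744]  nu=[-4.9425]  x^+=[1.8878]  P^+=[0.0146]
step 2: x^-=[1.8878]  P^-=[0.1246]  H_jac=[3.7756]  S=[2.2360]  K=[0.2104]  nu=[-0.8737]  x^+=[1.7040]  P^+=[0.0256]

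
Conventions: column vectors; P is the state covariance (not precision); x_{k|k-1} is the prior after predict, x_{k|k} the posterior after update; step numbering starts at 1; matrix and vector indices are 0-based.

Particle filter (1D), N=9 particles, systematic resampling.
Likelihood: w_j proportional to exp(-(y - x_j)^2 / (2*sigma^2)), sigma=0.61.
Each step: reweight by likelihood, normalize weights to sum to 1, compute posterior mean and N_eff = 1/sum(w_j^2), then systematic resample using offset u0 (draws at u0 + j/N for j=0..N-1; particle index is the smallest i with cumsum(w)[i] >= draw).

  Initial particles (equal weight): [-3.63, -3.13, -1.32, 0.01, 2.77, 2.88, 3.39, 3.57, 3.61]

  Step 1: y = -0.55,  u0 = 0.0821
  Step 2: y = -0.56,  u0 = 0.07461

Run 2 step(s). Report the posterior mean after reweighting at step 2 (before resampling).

post_mean = -0.3392

step 1: w=[0.0000, 0.0001, 0.4072, 0.5927, 0.0000, 0.0000, 0.0000, 0.0000, 0.0000]  mean=-0.5320  Neff=1.9340  idx=[2, 2, 2, 3, 3, 3, 3, 3, 3]
step 2: w=[0.0875, 0.0875, 0.0875, 0.1229, 0.1229, 0.1229, 0.1229, 0.1229, 0.1229]  mean=-0.3392  Neff=8.8016  idx=[0, 2, 3, 4, 5, 5, 6, 7, 8]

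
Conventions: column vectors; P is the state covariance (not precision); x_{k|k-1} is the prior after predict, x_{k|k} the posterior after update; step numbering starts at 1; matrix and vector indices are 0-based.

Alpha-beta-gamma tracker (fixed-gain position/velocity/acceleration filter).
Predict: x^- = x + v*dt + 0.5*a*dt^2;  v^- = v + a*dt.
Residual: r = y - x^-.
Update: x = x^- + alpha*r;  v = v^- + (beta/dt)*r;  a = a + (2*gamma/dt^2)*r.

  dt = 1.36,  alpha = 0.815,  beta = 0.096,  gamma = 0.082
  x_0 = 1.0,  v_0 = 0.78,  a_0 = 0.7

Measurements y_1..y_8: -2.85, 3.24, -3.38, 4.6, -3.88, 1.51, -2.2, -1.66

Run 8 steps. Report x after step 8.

x_post = -2.0373

step 1: x_pred=2.7082  r=-5.5582  x^+=-1.8217  v^+=1.3397  a^+=0.2072
step 2: x_pred=0.1918  r=3.0482  x^+=2.6761  v^+=1.8366  a^+=0.4774
step 3: x_pred=5.6154  r=-8.9954  x^+=-1.7159  v^+=1.8509  a^+=-0.3202
step 4: x_pred=0.5053  r=4.0947  x^+=3.8425  v^+=1.7046  a^+=0.0429
step 5: x_pred=6.2004  r=-10.0804  x^+=-2.0151  v^+=1.0514  a^+=-0.8509
step 6: x_pred=-1.3722  r=2.8822  x^+=0.9768  v^+=0.0976  a^+=-0.5953
step 7: x_pred=0.5590  r=-2.7590  x^+=-1.6896  v^+=-0.9068  a^+=-0.8400
step 8: x_pred=-3.6997  r=2.0397  x^+=-2.0373  v^+=-1.9052  a^+=-0.6591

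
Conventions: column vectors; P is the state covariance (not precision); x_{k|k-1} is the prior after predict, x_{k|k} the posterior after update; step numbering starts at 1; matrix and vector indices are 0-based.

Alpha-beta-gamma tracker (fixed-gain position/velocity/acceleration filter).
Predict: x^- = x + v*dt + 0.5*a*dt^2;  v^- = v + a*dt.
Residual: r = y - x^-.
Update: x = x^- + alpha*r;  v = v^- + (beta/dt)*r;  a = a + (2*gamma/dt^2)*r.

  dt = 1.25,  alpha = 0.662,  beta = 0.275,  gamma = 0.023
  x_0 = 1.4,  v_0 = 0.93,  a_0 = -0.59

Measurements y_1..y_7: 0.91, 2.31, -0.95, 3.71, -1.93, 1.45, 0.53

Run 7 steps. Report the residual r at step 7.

step 1: x_pred=2.1016  r=-1.1916  x^+=1.3127  v^+=-0.0696  a^+=-0.6251
step 2: x_pred=0.7374  r=1.5726  x^+=1.7784  v^+=-0.5050  a^+=-0.5788
step 3: x_pred=0.6950  r=-1.6450  x^+=-0.3940  v^+=-1.5904  a^+=-0.6272
step 4: x_pred=-2.8720  r=6.5820  x^+=1.4853  v^+=-0.9264  a^+=-0.4334
step 5: x_pred=-0.0113  r=-1.9187  x^+=-1.2815  v^+=-1.8903  a^+=-0.4899
step 6: x_pred=-4.0271  r=5.4771  x^+=-0.4013  v^+=-1.2977  a^+=-0.3287
step 7: x_pred=-2.2802  r=2.8102  x^+=-0.4198  v^+=-1.0903  a^+=-0.2459

resid = 2.8102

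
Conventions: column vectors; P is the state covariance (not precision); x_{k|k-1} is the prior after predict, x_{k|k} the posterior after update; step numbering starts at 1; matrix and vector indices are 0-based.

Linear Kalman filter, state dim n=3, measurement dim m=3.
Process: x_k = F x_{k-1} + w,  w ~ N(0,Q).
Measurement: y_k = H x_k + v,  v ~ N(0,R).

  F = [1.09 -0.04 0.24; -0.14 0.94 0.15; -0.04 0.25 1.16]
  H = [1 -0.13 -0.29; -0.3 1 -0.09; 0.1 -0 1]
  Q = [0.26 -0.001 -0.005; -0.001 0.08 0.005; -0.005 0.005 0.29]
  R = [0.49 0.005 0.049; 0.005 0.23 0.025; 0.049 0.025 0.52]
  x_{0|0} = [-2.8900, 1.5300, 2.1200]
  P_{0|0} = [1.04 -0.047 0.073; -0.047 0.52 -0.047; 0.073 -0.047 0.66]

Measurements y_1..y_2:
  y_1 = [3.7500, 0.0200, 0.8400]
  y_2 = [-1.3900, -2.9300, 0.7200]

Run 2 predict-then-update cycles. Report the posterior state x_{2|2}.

step 1: x^-=[-2.7025, 2.1608, 2.9573]  P^-=[1.5777 -0.2048 0.2063; -0.2048 0.5708 0.1860; 0.2063 0.1860 1.1792]  S=[2.1241 -0.7768 0.0436; -0.7768 1.0528 -0.0267; 0.0436 -0.0267 1.7562]  K=[0.6615 -0.1688 0.1883; 0.0766 0.6437 0.1021; -0.1051 -0.0431 0.6851]  nu=[7.5910, -2.6854, -1.8471]  x^+=[2.4246, 0.8251, 1.0099]  P^+=[0.3698 0.0882 0.0891; 0.0882 0.1832 0.0641; 0.0891 0.0641 0.3411]
step 2: x^-=[2.8522, 0.5876, 1.2808]  P^-=[0.7571 0.0644 0.2089; 0.0644 0.2479 0.1604; 0.2089 0.1604 0.7882]  S=[1.1917 -0.2121 0.0773; -0.2121 0.4962 0.0336; 0.0773 0.0336 1.3576]  K=[0.5393 -0.1476 0.1826; 0.0611 0.4504 0.1083; -0.0764 -0.0194 0.6008]  nu=[-3.7943, -2.5467, -0.8460]  x^+=[1.0273, -0.8830, 1.1119]  P^+=[0.3072 0.0733 0.0870; 0.0733 0.1343 0.0632; 0.0870 0.0632 0.2995]

x_post = [1.0273, -0.8830, 1.1119]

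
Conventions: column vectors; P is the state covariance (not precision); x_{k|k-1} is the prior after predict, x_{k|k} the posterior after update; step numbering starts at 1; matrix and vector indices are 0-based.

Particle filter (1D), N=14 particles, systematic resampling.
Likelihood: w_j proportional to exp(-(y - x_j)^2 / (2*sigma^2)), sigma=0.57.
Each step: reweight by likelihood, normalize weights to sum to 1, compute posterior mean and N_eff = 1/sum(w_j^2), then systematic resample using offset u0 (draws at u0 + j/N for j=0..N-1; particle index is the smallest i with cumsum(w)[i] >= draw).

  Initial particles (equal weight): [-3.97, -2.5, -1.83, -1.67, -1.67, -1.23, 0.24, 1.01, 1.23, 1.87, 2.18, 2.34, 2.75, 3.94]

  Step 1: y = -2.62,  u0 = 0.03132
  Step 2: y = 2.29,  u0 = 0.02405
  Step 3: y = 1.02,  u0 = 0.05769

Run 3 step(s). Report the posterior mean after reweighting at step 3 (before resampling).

step 1: w=[0.0307, 0.4962, 0.1942, 0.1265, 0.1265, 0.0259, 0.0000, 0.0000, 0.0000, 0.0000, 0.0000, 0.0000, 0.0000, 0.0000]  mean=-2.1721  Neff=3.1493  idx=[1, 1, 1, 1, 1, 1, 1, 2, 2, 2, 3, 3, 4, 4]
step 2: w=[0.0000, 0.0000, 0.0000, 0.0000, 0.0000, 0.0000, 0.0000, 0.0310, 0.0310, 0.0310, 0.2267, 0.2267, 0.2267, 0.2267]  mean=-1.6849  Neff=4.7956  idx=[7, 10, 10, 10, 10, 11, 11, 11, 12, 12, 12, 13, 13, 13]
step 3: w=[0.0193, 0.0754, 0.0754, 0.0754, 0.0754, 0.0754, 0.0754, 0.0754, 0.0754, 0.0754, 0.0754, 0.0754, 0.0754, 0.0754]  mean=-1.6731  Neff=13.4487  idx=[1, 2, 3, 4, 5, 6, 7, 8, 9, 10, 10, 11, 12, 13]

post_mean = -1.6731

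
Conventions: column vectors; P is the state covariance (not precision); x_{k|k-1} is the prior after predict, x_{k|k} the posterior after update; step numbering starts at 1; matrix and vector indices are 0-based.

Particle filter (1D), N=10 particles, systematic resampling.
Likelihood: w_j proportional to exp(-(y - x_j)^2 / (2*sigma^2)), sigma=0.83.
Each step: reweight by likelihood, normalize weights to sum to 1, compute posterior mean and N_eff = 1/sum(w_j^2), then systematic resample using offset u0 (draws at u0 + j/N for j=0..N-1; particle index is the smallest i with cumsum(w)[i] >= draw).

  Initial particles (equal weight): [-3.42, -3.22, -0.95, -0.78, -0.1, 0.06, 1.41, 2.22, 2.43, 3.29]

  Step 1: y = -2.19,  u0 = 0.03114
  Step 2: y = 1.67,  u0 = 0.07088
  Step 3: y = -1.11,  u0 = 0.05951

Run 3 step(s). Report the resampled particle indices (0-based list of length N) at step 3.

resampled_idx = [0, 1, 2, 3, 4, 5, 6, 7, 8, 9]

step 1: w=[0.2336, 0.3243, 0.2294, 0.1655, 0.0294, 0.0178, 0.0001, 0.0000, 0.0000, 0.0000]  mean=-2.1919  Neff=4.1507  idx=[0, 0, 0, 1, 1, 1, 2, 2, 3, 3]
step 2: w=[0.0000, 0.0000, 0.0000, 0.0000, 0.0000, 0.0000, 0.1743, 0.1743, 0.3257, 0.3257]  mean=-0.8393  Neff=3.6637  idx=[6, 6, 7, 8, 8, 8, 8, 9, 9, 9]
step 3: w=[0.1043, 0.1043, 0.1043, 0.0982, 0.0982, 0.0982, 0.0982, 0.0982, 0.0982, 0.0982]  mean=-0.8332  Neff=9.9921  idx=[0, 1, 2, 3, 4, 5, 6, 7, 8, 9]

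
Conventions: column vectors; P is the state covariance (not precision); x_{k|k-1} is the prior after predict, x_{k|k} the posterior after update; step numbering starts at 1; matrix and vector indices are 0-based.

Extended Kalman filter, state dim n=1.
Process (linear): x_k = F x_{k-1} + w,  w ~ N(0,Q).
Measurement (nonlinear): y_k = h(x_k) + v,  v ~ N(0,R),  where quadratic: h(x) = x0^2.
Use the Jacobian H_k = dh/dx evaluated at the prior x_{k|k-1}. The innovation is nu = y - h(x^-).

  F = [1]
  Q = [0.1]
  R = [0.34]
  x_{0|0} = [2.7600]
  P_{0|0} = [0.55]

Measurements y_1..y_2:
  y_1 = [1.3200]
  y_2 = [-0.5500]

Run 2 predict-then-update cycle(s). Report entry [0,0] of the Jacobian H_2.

H_jac[0,0] = 3.2768

step 1: x^-=[2.7600]  P^-=[0.6500]  H_jac=[5.5200]  S=[20.1458]  K=[0.1781]  nu=[-6.2976]  x^+=[1.6384]  P^+=[0.0110]
step 2: x^-=[1.6384]  P^-=[0.1110]  H_jac=[3.2768]  S=[1.5315]  K=[0.2374]  nu=[-3.2343]  x^+=[0.8705]  P^+=[0.0246]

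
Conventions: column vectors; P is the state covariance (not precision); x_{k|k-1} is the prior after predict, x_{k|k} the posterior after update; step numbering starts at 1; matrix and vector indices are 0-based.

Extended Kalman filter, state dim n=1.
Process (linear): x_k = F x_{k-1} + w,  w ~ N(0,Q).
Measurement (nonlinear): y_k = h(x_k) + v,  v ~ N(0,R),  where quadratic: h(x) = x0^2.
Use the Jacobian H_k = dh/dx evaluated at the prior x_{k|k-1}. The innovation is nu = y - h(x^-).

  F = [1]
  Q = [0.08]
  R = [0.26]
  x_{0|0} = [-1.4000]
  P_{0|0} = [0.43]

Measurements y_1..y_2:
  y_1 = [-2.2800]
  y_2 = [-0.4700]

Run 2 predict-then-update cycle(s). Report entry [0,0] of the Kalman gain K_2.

K[0,0] = 0.0186

step 1: x^-=[-1.4000]  P^-=[0.5100]  H_jac=[-2.8000]  S=[4.2584]  K=[-0.3353]  nu=[-4.2400]  x^+=[0.0218]  P^+=[0.0311]
step 2: x^-=[0.0218]  P^-=[0.1111]  H_jac=[0.0437]  S=[0.2602]  K=[0.0186]  nu=[-0.4705]  x^+=[0.0131]  P^+=[0.1110]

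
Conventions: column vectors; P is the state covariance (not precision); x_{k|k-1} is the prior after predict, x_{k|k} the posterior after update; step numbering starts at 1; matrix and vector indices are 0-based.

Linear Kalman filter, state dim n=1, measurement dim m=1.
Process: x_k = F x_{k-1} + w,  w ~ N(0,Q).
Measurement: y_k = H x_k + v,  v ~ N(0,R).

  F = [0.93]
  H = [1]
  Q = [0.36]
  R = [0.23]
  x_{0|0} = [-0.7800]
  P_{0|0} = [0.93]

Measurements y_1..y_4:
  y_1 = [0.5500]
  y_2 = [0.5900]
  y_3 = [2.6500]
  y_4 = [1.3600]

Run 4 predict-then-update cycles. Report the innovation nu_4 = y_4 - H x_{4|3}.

innov = [-0.4647]

step 1: x^-=[-0.7254]  P^-=[1.1644]  S=[1.3944]  K=[0.8350]  nu=[1.2754]  x^+=[0.3396]  P^+=[0.1921]
step 2: x^-=[0.3158]  P^-=[0.5261]  S=[0.7561]  K=[0.6958]  nu=[0.2742]  x^+=[0.5066]  P^+=[0.1600]
step 3: x^-=[0.4711]  P^-=[0.4984]  S=[0.7284]  K=[0.6842]  nu=[2.1789]  x^+=[1.9620]  P^+=[0.1574]
step 4: x^-=[1.8247]  P^-=[0.4961]  S=[0.7261]  K=[0.6832]  nu=[-0.4647]  x^+=[1.5072]  P^+=[0.1571]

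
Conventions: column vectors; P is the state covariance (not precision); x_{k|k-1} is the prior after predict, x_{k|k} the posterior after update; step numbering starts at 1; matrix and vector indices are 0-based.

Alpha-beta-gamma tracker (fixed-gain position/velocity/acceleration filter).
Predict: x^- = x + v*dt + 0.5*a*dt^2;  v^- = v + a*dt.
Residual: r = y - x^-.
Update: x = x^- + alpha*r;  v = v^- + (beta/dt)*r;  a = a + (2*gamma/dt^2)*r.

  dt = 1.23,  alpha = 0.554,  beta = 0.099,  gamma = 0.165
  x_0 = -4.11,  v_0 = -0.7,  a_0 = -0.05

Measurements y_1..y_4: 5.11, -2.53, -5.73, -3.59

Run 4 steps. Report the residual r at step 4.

resid = -4.8636

step 1: x_pred=-5.0088  r=10.1188  x^+=0.5970  v^+=0.0529  a^+=2.1572
step 2: x_pred=2.2939  r=-4.8239  x^+=-0.3785  v^+=2.3180  a^+=1.1049
step 3: x_pred=3.3084  r=-9.0384  x^+=-1.6989  v^+=2.9496  a^+=-0.8665
step 4: x_pred=1.2736  r=-4.8636  x^+=-1.4208  v^+=1.4923  a^+=-1.9274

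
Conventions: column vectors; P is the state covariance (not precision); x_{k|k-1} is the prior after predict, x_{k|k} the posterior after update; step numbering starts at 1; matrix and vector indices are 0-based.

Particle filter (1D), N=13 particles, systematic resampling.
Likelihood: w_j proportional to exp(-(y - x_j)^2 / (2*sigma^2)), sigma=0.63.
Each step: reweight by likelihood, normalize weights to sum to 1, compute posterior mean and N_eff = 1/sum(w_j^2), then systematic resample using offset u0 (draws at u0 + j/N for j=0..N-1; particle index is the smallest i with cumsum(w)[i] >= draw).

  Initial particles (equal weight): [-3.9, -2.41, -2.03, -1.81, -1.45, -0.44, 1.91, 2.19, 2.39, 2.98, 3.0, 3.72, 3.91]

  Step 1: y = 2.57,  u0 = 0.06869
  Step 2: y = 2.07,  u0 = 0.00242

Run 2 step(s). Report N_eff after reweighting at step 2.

step 1: w=[0.0000, 0.0000, 0.0000, 0.0000, 0.0000, 0.0000, 0.1354, 0.1954, 0.2250, 0.1897, 0.1857, 0.0443, 0.0244]  mean=2.6071  Neff=5.5494  idx=[6, 7, 7, 7, 8, 8, 8, 9, 9, 10, 10, 10, 12]
step 2: w=[0.1170, 0.1186, 0.1186, 0.1186, 0.1062, 0.1062, 0.1062, 0.0426, 0.0426, 0.0406, 0.0406, 0.0406, 0.0017]  mean=2.3898  Neff=10.1751  idx=[0, 0, 1, 1, 2, 3, 3, 4, 5, 6, 6, 8, 10]

N_eff = 10.1751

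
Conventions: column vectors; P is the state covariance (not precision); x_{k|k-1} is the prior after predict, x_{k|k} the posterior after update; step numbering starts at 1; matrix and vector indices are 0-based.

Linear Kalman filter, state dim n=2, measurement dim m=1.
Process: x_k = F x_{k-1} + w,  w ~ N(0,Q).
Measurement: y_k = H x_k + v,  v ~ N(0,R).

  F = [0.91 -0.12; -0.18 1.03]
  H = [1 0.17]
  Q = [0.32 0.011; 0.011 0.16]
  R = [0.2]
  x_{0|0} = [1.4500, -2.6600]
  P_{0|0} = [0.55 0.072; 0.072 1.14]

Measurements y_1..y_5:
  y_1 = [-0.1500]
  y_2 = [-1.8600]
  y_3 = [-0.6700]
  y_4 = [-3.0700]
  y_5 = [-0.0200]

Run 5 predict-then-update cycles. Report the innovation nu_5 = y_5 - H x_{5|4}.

step 1: x^-=[1.6387, -3.0008]  P^-=[0.7761 -0.1510; -0.1510 1.3605]  S=[0.9641]  K=[0.7784; 0.0833]  nu=[-1.2786]  x^+=[0.6435, -3.1073]  P^+=[0.1920 -0.2135; -0.2135 1.3539]
step 2: x^-=[0.9584, -3.3164]  P^-=[0.5451 -0.3925; -0.3925 1.6817]  S=[0.6602]  K=[0.7245; -0.1615]  nu=[-2.2547]  x^+=[-0.6751, -2.9523]  P^+=[0.1985 -0.3153; -0.3153 1.6645]
step 3: x^-=[-0.2601, -2.9194]  P^-=[0.5772 -0.5295; -0.5295 2.0492]  S=[0.6564]  K=[0.7422; -0.2760]  nu=[0.0864]  x^+=[-0.1960, -2.9432]  P^+=[0.2156 -0.3951; -0.3951 1.9992]
step 4: x^-=[0.1748, -2.9962]  P^-=[0.6136 -0.6502; -0.6502 2.4344]  S=[0.6629]  K=[0.7589; -0.3566]  nu=[-2.7355]  x^+=[-1.9011, -2.0207]  P^+=[0.2318 -0.4708; -0.4708 2.3501]
step 5: x^-=[-1.4876, -1.7391]  P^-=[0.6486 -0.7689; -0.7689 2.8353]  S=[0.6692]  K=[0.7740; -0.4288]  nu=[1.7632]  x^+=[-0.1228, -2.4952]  P^+=[0.2478 -0.5468; -0.5468 2.7123]

innov = [1.7632]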